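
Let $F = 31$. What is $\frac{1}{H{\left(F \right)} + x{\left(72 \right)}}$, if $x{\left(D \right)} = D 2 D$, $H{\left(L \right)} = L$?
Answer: $\frac{1}{10399} \approx 9.6163 \cdot 10^{-5}$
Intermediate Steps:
$x{\left(D \right)} = 2 D^{2}$ ($x{\left(D \right)} = 2 D D = 2 D^{2}$)
$\frac{1}{H{\left(F \right)} + x{\left(72 \right)}} = \frac{1}{31 + 2 \cdot 72^{2}} = \frac{1}{31 + 2 \cdot 5184} = \frac{1}{31 + 10368} = \frac{1}{10399}$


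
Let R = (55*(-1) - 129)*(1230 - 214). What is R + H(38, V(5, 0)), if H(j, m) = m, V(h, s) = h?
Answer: -186939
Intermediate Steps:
R = -186944 (R = (-55 - 129)*1016 = -184*1016 = -186944)
R + H(38, V(5, 0)) = -186944 + 5 = -186939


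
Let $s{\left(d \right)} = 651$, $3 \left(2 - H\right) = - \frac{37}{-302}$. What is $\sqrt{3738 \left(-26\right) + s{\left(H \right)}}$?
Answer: $i \sqrt{96537} \approx 310.7 i$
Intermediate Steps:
$H = \frac{1775}{906}$ ($H = 2 - \frac{\left(-37\right) \frac{1}{-302}}{3} = 2 - \frac{\left(-37\right) \left(- \frac{1}{302}\right)}{3} = 2 - \frac{37}{906} = \frac{1775}{906} \approx 1.9592$)
$\sqrt{3738 \left(-26\right) + s{\left(H \right)}} = \sqrt{3738 \left(-26\right) + 651} = \sqrt{-97188 + 651} = \sqrt{-96537} = i \sqrt{96537}$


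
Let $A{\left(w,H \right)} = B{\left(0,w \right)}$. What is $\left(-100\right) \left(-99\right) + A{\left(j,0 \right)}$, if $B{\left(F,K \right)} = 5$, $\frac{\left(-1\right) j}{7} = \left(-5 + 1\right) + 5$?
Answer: $9905$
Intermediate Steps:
$j = -7$ ($j = - 7 \left(\left(-5 + 1\right) + 5\right) = - 7 \left(-4 + 5\right) = \left(-7\right) 1 = -7$)
$A{\left(w,H \right)} = 5$
$\left(-100\right) \left(-99\right) + A{\left(j,0 \right)} = \left(-100\right) \left(-99\right) + 5 = 9900 + 5 = 9905$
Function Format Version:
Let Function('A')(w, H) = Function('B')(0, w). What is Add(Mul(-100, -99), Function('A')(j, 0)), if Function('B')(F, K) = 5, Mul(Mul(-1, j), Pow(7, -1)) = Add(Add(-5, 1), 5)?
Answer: 9905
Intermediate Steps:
j = -7 (j = Mul(-7, Add(Add(-5, 1), 5)) = Mul(-7, Add(-4, 5)) = Mul(-7, 1) = -7)
Function('A')(w, H) = 5
Add(Mul(-100, -99), Function('A')(j, 0)) = Add(Mul(-100, -99), 5) = Add(9900, 5) = 9905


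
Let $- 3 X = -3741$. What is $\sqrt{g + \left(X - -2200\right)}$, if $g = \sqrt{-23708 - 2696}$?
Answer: $\sqrt{3447 + 2 i \sqrt{6601}} \approx 58.727 + 1.3834 i$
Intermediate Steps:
$X = 1247$ ($X = \left(- \frac{1}{3}\right) \left(-3741\right) = 1247$)
$g = 2 i \sqrt{6601}$ ($g = \sqrt{-26404} = 2 i \sqrt{6601} \approx 162.49 i$)
$\sqrt{g + \left(X - -2200\right)} = \sqrt{2 i \sqrt{6601} + \left(1247 - -2200\right)} = \sqrt{2 i \sqrt{6601} + \left(1247 + 2200\right)} = \sqrt{2 i \sqrt{6601} + 3447} = \sqrt{3447 + 2 i \sqrt{6601}}$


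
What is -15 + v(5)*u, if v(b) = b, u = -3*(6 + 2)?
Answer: -135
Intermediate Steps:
u = -24 (u = -3*8 = -24)
-15 + v(5)*u = -15 + 5*(-24) = -15 - 120 = -135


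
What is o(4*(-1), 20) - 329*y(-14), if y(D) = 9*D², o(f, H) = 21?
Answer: -580335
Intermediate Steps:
o(4*(-1), 20) - 329*y(-14) = 21 - 2961*(-14)² = 21 - 2961*196 = 21 - 329*1764 = 21 - 580356 = -580335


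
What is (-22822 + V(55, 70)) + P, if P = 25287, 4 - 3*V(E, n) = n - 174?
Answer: 2501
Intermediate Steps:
V(E, n) = 178/3 - n/3 (V(E, n) = 4/3 - (n - 174)/3 = 4/3 - (-174 + n)/3 = 4/3 + (58 - n/3) = 178/3 - n/3)
(-22822 + V(55, 70)) + P = (-22822 + (178/3 - ⅓*70)) + 25287 = (-22822 + (178/3 - 70/3)) + 25287 = (-22822 + 36) + 25287 = -22786 + 25287 = 2501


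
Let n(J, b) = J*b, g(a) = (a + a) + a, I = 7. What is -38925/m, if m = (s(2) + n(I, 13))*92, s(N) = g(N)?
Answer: -38925/8924 ≈ -4.3618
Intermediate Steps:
g(a) = 3*a (g(a) = 2*a + a = 3*a)
s(N) = 3*N
m = 8924 (m = (3*2 + 7*13)*92 = (6 + 91)*92 = 97*92 = 8924)
-38925/m = -38925/8924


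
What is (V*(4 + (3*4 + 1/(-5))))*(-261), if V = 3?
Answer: -61857/5 ≈ -12371.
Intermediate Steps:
(V*(4 + (3*4 + 1/(-5))))*(-261) = (3*(4 + (3*4 + 1/(-5))))*(-261) = (3*(4 + (12 + 1*(-1/5))))*(-261) = (3*(4 + (12 - 1/5)))*(-261) = (3*(4 + 59/5))*(-261) = (3*(79/5))*(-261) = (237/5)*(-261) = -61857/5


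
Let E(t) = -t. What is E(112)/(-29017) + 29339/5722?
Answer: 851970627/166035274 ≈ 5.1313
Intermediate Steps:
E(112)/(-29017) + 29339/5722 = -1*112/(-29017) + 29339/5722 = -112*(-1/29017) + 29339*(1/5722) = 112/29017 + 29339/5722 = 851970627/166035274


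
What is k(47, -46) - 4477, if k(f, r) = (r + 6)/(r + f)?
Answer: -4517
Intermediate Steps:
k(f, r) = (6 + r)/(f + r)
k(47, -46) - 4477 = (6 - 46)/(47 - 46) - 4477 = -40/1 - 4477 = 1*(-40) - 4477 = -40 - 4477 = -4517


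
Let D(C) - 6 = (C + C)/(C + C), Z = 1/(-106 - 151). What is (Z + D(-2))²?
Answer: 3232804/66049 ≈ 48.946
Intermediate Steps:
Z = -1/257 (Z = 1/(-257) = -1/257 ≈ -0.0038911)
D(C) = 7 (D(C) = 6 + (C + C)/(C + C) = 6 + (2*C)/((2*C)) = 6 + (2*C)*(1/(2*C)) = 6 + 1 = 7)
(Z + D(-2))² = (-1/257 + 7)² = (1798/257)² = 3232804/66049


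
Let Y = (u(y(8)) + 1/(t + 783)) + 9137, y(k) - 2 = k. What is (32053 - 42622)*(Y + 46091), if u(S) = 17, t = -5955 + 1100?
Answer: -2377577286591/4072 ≈ -5.8388e+8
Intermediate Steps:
y(k) = 2 + k
t = -4855
Y = 37275087/4072 (Y = (17 + 1/(-4855 + 783)) + 9137 = (17 + 1/(-4072)) + 9137 = (17 - 1/4072) + 9137 = 69223/4072 + 9137 = 37275087/4072 ≈ 9154.0)
(32053 - 42622)*(Y + 46091) = (32053 - 42622)*(37275087/4072 + 46091) = -10569*224957639/4072 = -2377577286591/4072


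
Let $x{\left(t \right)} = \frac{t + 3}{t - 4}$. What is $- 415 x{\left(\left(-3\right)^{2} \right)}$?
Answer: $-996$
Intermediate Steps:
$x{\left(t \right)} = \frac{3 + t}{-4 + t}$
$- 415 x{\left(\left(-3\right)^{2} \right)} = - 415 \frac{3 + \left(-3\right)^{2}}{-4 + \left(-3\right)^{2}} = - 415 \frac{3 + 9}{-4 + 9} = - 415 \cdot \frac{1}{5} \cdot 12 = \left(-415\right) \frac{12}{5} = -996$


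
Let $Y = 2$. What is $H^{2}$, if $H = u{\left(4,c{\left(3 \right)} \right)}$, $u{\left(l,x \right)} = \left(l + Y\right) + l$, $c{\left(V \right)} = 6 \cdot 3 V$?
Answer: $100$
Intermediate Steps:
$c{\left(V \right)} = 18 V$
$u{\left(l,x \right)} = 2 + 2 l$ ($u{\left(l,x \right)} = \left(l + 2\right) + l = \left(2 + l\right) + l = 2 + 2 l$)
$H = 10$ ($H = 2 + 2 \cdot 4 = 2 + 8 = 10$)
$H^{2} = 10^{2} = 100$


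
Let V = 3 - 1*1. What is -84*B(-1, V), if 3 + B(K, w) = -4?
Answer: 588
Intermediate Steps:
V = 2 (V = 3 - 1 = 2)
B(K, w) = -7 (B(K, w) = -3 - 4 = -7)
-84*B(-1, V) = -84*(-7) = 588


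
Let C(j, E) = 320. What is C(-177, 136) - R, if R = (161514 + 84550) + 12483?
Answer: -258227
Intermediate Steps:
R = 258547 (R = 246064 + 12483 = 258547)
C(-177, 136) - R = 320 - 1*258547 = 320 - 258547 = -258227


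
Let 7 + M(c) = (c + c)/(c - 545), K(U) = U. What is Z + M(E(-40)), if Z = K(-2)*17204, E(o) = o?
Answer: -4026539/117 ≈ -34415.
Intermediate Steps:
M(c) = -7 + 2*c/(-545 + c) (M(c) = -7 + (c + c)/(c - 545) = -7 + (2*c)/(-545 + c) = -7 + 2*c/(-545 + c))
Z = -34408 (Z = -2*17204 = -34408)
Z + M(E(-40)) = -34408 + 5*(763 - 1*(-40))/(-545 - 40) = -34408 + 5*(763 + 40)/(-585) = -34408 + 5*(-1/585)*803 = -34408 - 803/117 = -4026539/117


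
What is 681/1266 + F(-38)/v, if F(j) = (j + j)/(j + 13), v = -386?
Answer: 1079239/2036150 ≈ 0.53004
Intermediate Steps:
F(j) = 2*j/(13 + j) (F(j) = (2*j)/(13 + j) = 2*j/(13 + j))
681/1266 + F(-38)/v = 681/1266 + (2*(-38)/(13 - 38))/(-386) = 681*(1/1266) + (2*(-38)/(-25))*(-1/386) = 227/422 + (2*(-38)*(-1/25))*(-1/386) = 227/422 + (76/25)*(-1/386) = 227/422 - 38/4825 = 1079239/2036150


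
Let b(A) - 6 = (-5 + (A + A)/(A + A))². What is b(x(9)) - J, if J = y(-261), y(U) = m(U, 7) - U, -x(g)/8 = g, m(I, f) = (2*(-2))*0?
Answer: -239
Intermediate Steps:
m(I, f) = 0 (m(I, f) = -4*0 = 0)
x(g) = -8*g
y(U) = -U (y(U) = 0 - U = -U)
J = 261 (J = -1*(-261) = 261)
b(A) = 22 (b(A) = 6 + (-5 + (A + A)/(A + A))² = 6 + (-5 + (2*A)/((2*A)))² = 6 + (-5 + (2*A)*(1/(2*A)))² = 6 + (-5 + 1)² = 6 + (-4)² = 6 + 16 = 22)
b(x(9)) - J = 22 - 1*261 = 22 - 261 = -239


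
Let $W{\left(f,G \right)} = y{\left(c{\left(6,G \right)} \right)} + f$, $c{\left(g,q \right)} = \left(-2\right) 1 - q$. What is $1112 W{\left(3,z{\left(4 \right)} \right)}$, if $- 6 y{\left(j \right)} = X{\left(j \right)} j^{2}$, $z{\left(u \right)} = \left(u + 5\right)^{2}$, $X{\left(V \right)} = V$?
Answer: $\frac{317923580}{3} \approx 1.0597 \cdot 10^{8}$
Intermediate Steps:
$z{\left(u \right)} = \left(5 + u\right)^{2}$
$c{\left(g,q \right)} = -2 - q$
$y{\left(j \right)} = - \frac{j^{3}}{6}$ ($y{\left(j \right)} = - \frac{j j^{2}}{6} = - \frac{j^{3}}{6}$)
$W{\left(f,G \right)} = f - \frac{\left(-2 - G\right)^{3}}{6}$ ($W{\left(f,G \right)} = - \frac{\left(-2 - G\right)^{3}}{6} + f = f - \frac{\left(-2 - G\right)^{3}}{6}$)
$1112 W{\left(3,z{\left(4 \right)} \right)} = 1112 \left(3 + \frac{\left(2 + \left(5 + 4\right)^{2}\right)^{3}}{6}\right) = 1112 \left(3 + \frac{\left(2 + 9^{2}\right)^{3}}{6}\right) = 1112 \left(3 + \frac{\left(2 + 81\right)^{3}}{6}\right) = 1112 \left(3 + \frac{83^{3}}{6}\right) = 1112 \left(3 + \frac{1}{6} \cdot 571787\right) = 1112 \left(3 + \frac{571787}{6}\right) = 1112 \cdot \frac{571805}{6} = \frac{317923580}{3}$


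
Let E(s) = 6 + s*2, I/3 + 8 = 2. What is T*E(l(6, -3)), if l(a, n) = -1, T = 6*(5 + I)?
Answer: -312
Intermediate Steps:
I = -18 (I = -24 + 3*2 = -24 + 6 = -18)
T = -78 (T = 6*(5 - 18) = 6*(-13) = -78)
E(s) = 6 + 2*s
T*E(l(6, -3)) = -78*(6 + 2*(-1)) = -78*(6 - 2) = -78*4 = -312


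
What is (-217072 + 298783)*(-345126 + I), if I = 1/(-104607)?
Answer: -327775464390157/11623 ≈ -2.8201e+10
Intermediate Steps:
I = -1/104607 ≈ -9.5596e-6
(-217072 + 298783)*(-345126 + I) = (-217072 + 298783)*(-345126 - 1/104607) = 81711*(-36102595483/104607) = -327775464390157/11623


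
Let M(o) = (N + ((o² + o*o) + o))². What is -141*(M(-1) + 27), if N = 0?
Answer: -3948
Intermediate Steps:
M(o) = (o + 2*o²)² (M(o) = (0 + ((o² + o*o) + o))² = (0 + ((o² + o²) + o))² = (0 + (2*o² + o))² = (0 + (o + 2*o²))² = (o + 2*o²)²)
-141*(M(-1) + 27) = -141*((-1)²*(1 + 2*(-1))² + 27) = -141*(1*(1 - 2)² + 27) = -141*(1*(-1)² + 27) = -141*(1*1 + 27) = -141*(1 + 27) = -141*28 = -3948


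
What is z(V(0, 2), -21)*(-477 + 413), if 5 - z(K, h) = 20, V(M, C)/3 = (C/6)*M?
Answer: 960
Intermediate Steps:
V(M, C) = C*M/2 (V(M, C) = 3*((C/6)*M) = 3*(C*M/6) = C*M/2)
z(K, h) = -15 (z(K, h) = 5 - 1*20 = 5 - 20 = -15)
z(V(0, 2), -21)*(-477 + 413) = -15*(-477 + 413) = -15*(-64) = 960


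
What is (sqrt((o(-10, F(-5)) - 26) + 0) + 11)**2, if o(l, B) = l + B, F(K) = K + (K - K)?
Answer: (11 + I*sqrt(41))**2 ≈ 80.0 + 140.87*I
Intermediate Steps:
F(K) = K (F(K) = K + 0 = K)
o(l, B) = B + l
(sqrt((o(-10, F(-5)) - 26) + 0) + 11)**2 = (sqrt(((-5 - 10) - 26) + 0) + 11)**2 = (sqrt((-15 - 26) + 0) + 11)**2 = (sqrt(-41 + 0) + 11)**2 = (sqrt(-41) + 11)**2 = (I*sqrt(41) + 11)**2 = (11 + I*sqrt(41))**2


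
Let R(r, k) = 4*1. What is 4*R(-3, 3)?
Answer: 16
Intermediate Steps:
R(r, k) = 4
4*R(-3, 3) = 4*4 = 16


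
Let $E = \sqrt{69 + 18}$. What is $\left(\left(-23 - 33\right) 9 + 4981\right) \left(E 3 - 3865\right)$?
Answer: $-17303605 + 13431 \sqrt{87} \approx -1.7178 \cdot 10^{7}$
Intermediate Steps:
$E = \sqrt{87} \approx 9.3274$
$\left(\left(-23 - 33\right) 9 + 4981\right) \left(E 3 - 3865\right) = \left(\left(-23 - 33\right) 9 + 4981\right) \left(\sqrt{87} \cdot 3 - 3865\right) = \left(\left(-56\right) 9 + 4981\right) \left(3 \sqrt{87} - 3865\right) = \left(-504 + 4981\right) \left(-3865 + 3 \sqrt{87}\right) = 4477 \left(-3865 + 3 \sqrt{87}\right) = -17303605 + 13431 \sqrt{87}$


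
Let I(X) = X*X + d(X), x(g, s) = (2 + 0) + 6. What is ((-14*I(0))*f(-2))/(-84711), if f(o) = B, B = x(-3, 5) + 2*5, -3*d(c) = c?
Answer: 0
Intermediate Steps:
d(c) = -c/3
x(g, s) = 8 (x(g, s) = 2 + 6 = 8)
B = 18 (B = 8 + 2*5 = 8 + 10 = 18)
f(o) = 18
I(X) = X² - X/3 (I(X) = X*X - X/3 = X² - X/3)
((-14*I(0))*f(-2))/(-84711) = (-0*(-⅓ + 0)*18)/(-84711) = (-0*(-1)/3*18)*(-1/84711) = (-14*0*18)*(-1/84711) = (0*18)*(-1/84711) = 0*(-1/84711) = 0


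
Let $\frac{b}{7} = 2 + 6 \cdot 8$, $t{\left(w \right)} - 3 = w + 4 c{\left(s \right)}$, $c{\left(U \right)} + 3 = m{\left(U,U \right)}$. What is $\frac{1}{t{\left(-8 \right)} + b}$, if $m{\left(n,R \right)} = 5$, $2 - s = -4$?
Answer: $\frac{1}{353} \approx 0.0028329$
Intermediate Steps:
$s = 6$ ($s = 2 - -4 = 2 + 4 = 6$)
$c{\left(U \right)} = 2$ ($c{\left(U \right)} = -3 + 5 = 2$)
$t{\left(w \right)} = 11 + w$ ($t{\left(w \right)} = 3 + \left(w + 4 \cdot 2\right) = 3 + \left(w + 8\right) = 3 + \left(8 + w\right) = 11 + w$)
$b = 350$ ($b = 7 \left(2 + 6 \cdot 8\right) = 7 \left(2 + 48\right) = 7 \cdot 50 = 350$)
$\frac{1}{t{\left(-8 \right)} + b} = \frac{1}{\left(11 - 8\right) + 350} = \frac{1}{3 + 350} = \frac{1}{353}$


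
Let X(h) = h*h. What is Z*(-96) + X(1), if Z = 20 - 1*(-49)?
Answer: -6623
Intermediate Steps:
X(h) = h²
Z = 69 (Z = 20 + 49 = 69)
Z*(-96) + X(1) = 69*(-96) + 1² = -6624 + 1 = -6623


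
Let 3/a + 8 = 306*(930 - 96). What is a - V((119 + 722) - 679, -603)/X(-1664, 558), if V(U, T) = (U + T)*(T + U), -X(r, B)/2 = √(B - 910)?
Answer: 3/255196 - 194481*I*√22/176 ≈ 1.1756e-5 - 5182.9*I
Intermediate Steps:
X(r, B) = -2*√(-910 + B) (X(r, B) = -2*√(B - 910) = -2*√(-910 + B))
V(U, T) = (T + U)² (V(U, T) = (T + U)*(T + U) = (T + U)²)
a = 3/255196 (a = 3/(-8 + 306*(930 - 96)) = 3/(-8 + 306*834) = 3/(-8 + 255204) = 3/255196 ≈ 1.1756e-5)
a - V((119 + 722) - 679, -603)/X(-1664, 558) = 3/255196 - (-603 + ((119 + 722) - 679))²/((-2*√(-910 + 558))) = 3/255196 - (-603 + (841 - 679))²/((-8*I*√22)) = 3/255196 - (-603 + 162)²/((-8*I*√22)) = 3/255196 - (-441)²/((-8*I*√22)) = 3/255196 - 194481*I*√22/176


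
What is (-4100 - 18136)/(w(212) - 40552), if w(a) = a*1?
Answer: 5559/10085 ≈ 0.55121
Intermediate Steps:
w(a) = a
(-4100 - 18136)/(w(212) - 40552) = (-4100 - 18136)/(212 - 40552) = -22236/(-40340) = -22236*(-1/40340) = 5559/10085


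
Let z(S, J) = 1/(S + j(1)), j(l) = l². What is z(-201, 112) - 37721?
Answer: -7544201/200 ≈ -37721.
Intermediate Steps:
z(S, J) = 1/(1 + S) (z(S, J) = 1/(S + 1²) = 1/(S + 1) = 1/(1 + S))
z(-201, 112) - 37721 = 1/(1 - 201) - 37721 = 1/(-200) - 37721 = -1/200 - 37721 = -7544201/200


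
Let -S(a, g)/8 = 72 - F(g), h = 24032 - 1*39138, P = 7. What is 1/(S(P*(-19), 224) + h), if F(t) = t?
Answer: -1/13890 ≈ -7.1994e-5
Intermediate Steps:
h = -15106 (h = 24032 - 39138 = -15106)
S(a, g) = -576 + 8*g (S(a, g) = -8*(72 - g) = -576 + 8*g)
1/(S(P*(-19), 224) + h) = 1/((-576 + 8*224) - 15106) = 1/((-576 + 1792) - 15106) = 1/(1216 - 15106) = 1/(-13890) = -1/13890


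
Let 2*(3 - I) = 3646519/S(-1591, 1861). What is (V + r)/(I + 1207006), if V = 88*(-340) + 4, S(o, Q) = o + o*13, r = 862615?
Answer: 37095075052/53773483451 ≈ 0.68984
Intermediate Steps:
S(o, Q) = 14*o (S(o, Q) = o + 13*o = 14*o)
I = 3780163/44548 (I = 3 - 3646519/(2*(14*(-1591))) = 3 - 3646519/(2*(-22274)) = 3 - 3646519*(-1)/(2*22274) = 3 - 1/2*(-3646519/22274) = 3 + 3646519/44548 = 3780163/44548 ≈ 84.856)
V = -29916 (V = -29920 + 4 = -29916)
(V + r)/(I + 1207006) = (-29916 + 862615)/(3780163/44548 + 1207006) = 832699/(53773483451/44548) = 832699*(44548/53773483451) = 37095075052/53773483451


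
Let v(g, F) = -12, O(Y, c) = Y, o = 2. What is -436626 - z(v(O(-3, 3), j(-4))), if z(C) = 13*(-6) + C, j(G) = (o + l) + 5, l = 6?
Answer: -436536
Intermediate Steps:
j(G) = 13 (j(G) = (2 + 6) + 5 = 8 + 5 = 13)
z(C) = -78 + C
-436626 - z(v(O(-3, 3), j(-4))) = -436626 - (-78 - 12) = -436626 - 1*(-90) = -436626 + 90 = -436536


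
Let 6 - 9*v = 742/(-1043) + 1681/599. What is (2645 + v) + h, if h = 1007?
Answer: 977950133/267753 ≈ 3652.4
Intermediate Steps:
v = 116177/267753 (v = 2/3 - (742/(-1043) + 1681/599)/9 = 2/3 - (742*(-1/1043) + 1681*(1/599))/9 = 2/3 - (-106/149 + 1681/599)/9 = 2/3 - 1/9*186975/89251 = 2/3 - 20775/89251 = 116177/267753 ≈ 0.43390)
(2645 + v) + h = (2645 + 116177/267753) + 1007 = 708322862/267753 + 1007 = 977950133/267753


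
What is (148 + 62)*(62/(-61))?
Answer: -13020/61 ≈ -213.44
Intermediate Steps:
(148 + 62)*(62/(-61)) = 210*(62*(-1/61)) = 210*(-62/61) = -13020/61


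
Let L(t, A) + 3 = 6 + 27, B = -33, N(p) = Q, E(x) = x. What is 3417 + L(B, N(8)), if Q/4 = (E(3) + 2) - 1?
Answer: 3447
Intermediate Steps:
Q = 16 (Q = 4*((3 + 2) - 1) = 4*(5 - 1) = 4*4 = 16)
N(p) = 16
L(t, A) = 30 (L(t, A) = -3 + (6 + 27) = -3 + 33 = 30)
3417 + L(B, N(8)) = 3417 + 30 = 3447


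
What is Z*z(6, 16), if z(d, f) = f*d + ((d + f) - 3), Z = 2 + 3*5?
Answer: 1955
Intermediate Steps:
Z = 17 (Z = 2 + 15 = 17)
z(d, f) = -3 + d + f + d*f (z(d, f) = d*f + (-3 + d + f) = -3 + d + f + d*f)
Z*z(6, 16) = 17*(-3 + 6 + 16 + 6*16) = 17*(-3 + 6 + 16 + 96) = 17*115 = 1955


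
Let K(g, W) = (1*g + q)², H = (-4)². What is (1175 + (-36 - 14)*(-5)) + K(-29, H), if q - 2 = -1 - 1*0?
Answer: 2209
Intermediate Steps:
q = 1 (q = 2 + (-1 - 1*0) = 2 + (-1 + 0) = 2 - 1 = 1)
H = 16
K(g, W) = (1 + g)² (K(g, W) = (1*g + 1)² = (g + 1)² = (1 + g)²)
(1175 + (-36 - 14)*(-5)) + K(-29, H) = (1175 + (-36 - 14)*(-5)) + (1 - 29)² = (1175 - 50*(-5)) + (-28)² = (1175 + 250) + 784 = 1425 + 784 = 2209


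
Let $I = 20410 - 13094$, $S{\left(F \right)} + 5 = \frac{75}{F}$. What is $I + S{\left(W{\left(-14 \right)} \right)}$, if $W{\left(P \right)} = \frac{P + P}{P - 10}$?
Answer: $\frac{51627}{7} \approx 7375.3$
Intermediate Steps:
$W{\left(P \right)} = \frac{2 P}{-10 + P}$
$S{\left(F \right)} = -5 + \frac{75}{F}$
$I = 7316$
$I + S{\left(W{\left(-14 \right)} \right)} = 7316 - \left(5 - \frac{75}{2 \left(-14\right) \frac{1}{-10 - 14}}\right) = 7316 - \left(5 - \frac{75}{2 \left(-14\right) \frac{1}{-24}}\right) = 7316 - \left(5 - \frac{75}{2 \left(-14\right) \left(- \frac{1}{24}\right)}\right) = 7316 - \left(5 - \frac{75}{\frac{7}{6}}\right) = 7316 + \left(-5 + 75 \cdot \frac{6}{7}\right) = 7316 + \left(-5 + \frac{450}{7}\right) = 7316 + \frac{415}{7} = \frac{51627}{7}$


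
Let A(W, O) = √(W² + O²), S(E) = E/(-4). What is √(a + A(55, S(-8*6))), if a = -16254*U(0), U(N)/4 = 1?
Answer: √(-65016 + √3169) ≈ 254.87*I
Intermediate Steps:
U(N) = 4 (U(N) = 4*1 = 4)
S(E) = -E/4 (S(E) = E*(-¼) = -E/4)
A(W, O) = √(O² + W²)
a = -65016 (a = -16254*4 = -65016)
√(a + A(55, S(-8*6))) = √(-65016 + √((-(-2)*6)² + 55²)) = √(-65016 + √((-¼*(-48))² + 3025)) = √(-65016 + √(12² + 3025)) = √(-65016 + √(144 + 3025)) = √(-65016 + √3169)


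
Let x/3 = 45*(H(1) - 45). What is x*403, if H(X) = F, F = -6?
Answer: -2774655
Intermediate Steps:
H(X) = -6
x = -6885 (x = 3*(45*(-6 - 45)) = 3*(45*(-51)) = 3*(-2295) = -6885)
x*403 = -6885*403 = -2774655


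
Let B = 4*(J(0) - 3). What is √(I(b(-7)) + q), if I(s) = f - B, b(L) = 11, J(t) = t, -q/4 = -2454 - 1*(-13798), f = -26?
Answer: I*√45390 ≈ 213.05*I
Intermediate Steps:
q = -45376 (q = -4*(-2454 - 1*(-13798)) = -4*(-2454 + 13798) = -4*11344 = -45376)
B = -12 (B = 4*(0 - 3) = 4*(-3) = -12)
I(s) = -14 (I(s) = -26 - 1*(-12) = -26 + 12 = -14)
√(I(b(-7)) + q) = √(-14 - 45376) = √(-45390) = I*√45390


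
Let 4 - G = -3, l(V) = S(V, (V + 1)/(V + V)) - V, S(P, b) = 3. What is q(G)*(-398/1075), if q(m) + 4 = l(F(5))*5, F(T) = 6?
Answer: 7562/1075 ≈ 7.0344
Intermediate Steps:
l(V) = 3 - V
G = 7 (G = 4 - 1*(-3) = 4 + 3 = 7)
q(m) = -19 (q(m) = -4 + (3 - 1*6)*5 = -4 + (3 - 6)*5 = -4 - 3*5 = -4 - 15 = -19)
q(G)*(-398/1075) = -(-7562)/1075 = -19*(-398/1075) = 7562/1075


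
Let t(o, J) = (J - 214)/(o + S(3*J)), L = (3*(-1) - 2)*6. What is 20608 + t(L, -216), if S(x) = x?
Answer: 6986327/339 ≈ 20609.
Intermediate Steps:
L = -30 (L = (-3 - 2)*6 = -5*6 = -30)
t(o, J) = (-214 + J)/(o + 3*J) (t(o, J) = (J - 214)/(o + 3*J) = (-214 + J)/(o + 3*J))
20608 + t(L, -216) = 20608 + (-214 - 216)/(-30 + 3*(-216)) = 20608 - 430/(-30 - 648) = 20608 - 430/(-678) = 20608 - 1/678*(-430) = 20608 + 215/339 = 6986327/339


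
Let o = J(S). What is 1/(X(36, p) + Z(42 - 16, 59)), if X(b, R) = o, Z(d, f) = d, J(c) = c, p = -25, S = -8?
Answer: 1/18 ≈ 0.055556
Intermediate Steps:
o = -8
X(b, R) = -8
1/(X(36, p) + Z(42 - 16, 59)) = 1/(-8 + (42 - 16)) = 1/(-8 + 26) = 1/18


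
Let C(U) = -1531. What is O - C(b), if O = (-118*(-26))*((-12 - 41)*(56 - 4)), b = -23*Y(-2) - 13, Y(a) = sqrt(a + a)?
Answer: -8453877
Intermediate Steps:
Y(a) = sqrt(2)*sqrt(a) (Y(a) = sqrt(2*a) = sqrt(2)*sqrt(a))
b = -13 - 46*I (b = -23*sqrt(2)*sqrt(-2) - 13 = -23*sqrt(2)*I*sqrt(2) - 13 = -46*I - 13 = -13 - 46*I ≈ -13.0 - 46.0*I)
O = -8455408 (O = 3068*(-53*52) = 3068*(-2756) = -8455408)
O - C(b) = -8455408 - 1*(-1531) = -8455408 + 1531 = -8453877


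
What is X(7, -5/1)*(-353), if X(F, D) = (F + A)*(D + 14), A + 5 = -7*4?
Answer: 82602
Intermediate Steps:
A = -33 (A = -5 - 7*4 = -5 - 28 = -33)
X(F, D) = (-33 + F)*(14 + D) (X(F, D) = (F - 33)*(D + 14) = (-33 + F)*(14 + D))
X(7, -5/1)*(-353) = (-462 - (-165)/1 + 14*7 - 5/1*7)*(-353) = (-462 - (-165) + 98 - 5*1*7)*(-353) = (-462 - 33*(-5) + 98 - 5*7)*(-353) = (-462 + 165 + 98 - 35)*(-353) = -234*(-353) = 82602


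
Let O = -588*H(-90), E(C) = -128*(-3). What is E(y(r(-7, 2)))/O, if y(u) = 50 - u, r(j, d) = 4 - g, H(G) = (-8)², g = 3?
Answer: -1/98 ≈ -0.010204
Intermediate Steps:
H(G) = 64
r(j, d) = 1 (r(j, d) = 4 - 1*3 = 4 - 3 = 1)
E(C) = 384
O = -37632 (O = -588*64 = -37632)
E(y(r(-7, 2)))/O = 384/(-37632) = 384*(-1/37632) = -1/98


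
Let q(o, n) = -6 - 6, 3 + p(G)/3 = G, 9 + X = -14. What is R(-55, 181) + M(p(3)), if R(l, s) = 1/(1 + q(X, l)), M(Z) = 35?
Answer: 384/11 ≈ 34.909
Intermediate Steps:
X = -23 (X = -9 - 14 = -23)
p(G) = -9 + 3*G
q(o, n) = -12
R(l, s) = -1/11 (R(l, s) = 1/(1 - 12) = 1/(-11) = -1/11)
R(-55, 181) + M(p(3)) = -1/11 + 35 = 384/11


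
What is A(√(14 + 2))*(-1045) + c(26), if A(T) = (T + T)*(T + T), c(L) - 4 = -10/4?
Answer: -133757/2 ≈ -66879.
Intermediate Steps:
c(L) = 3/2 (c(L) = 4 - 10/4 = 4 - 10*¼ = 4 - 5/2 = 3/2)
A(T) = 4*T² (A(T) = (2*T)*(2*T) = 4*T²)
A(√(14 + 2))*(-1045) + c(26) = (4*(√(14 + 2))²)*(-1045) + 3/2 = (4*(√16)²)*(-1045) + 3/2 = (4*4²)*(-1045) + 3/2 = (4*16)*(-1045) + 3/2 = 64*(-1045) + 3/2 = -66880 + 3/2 = -133757/2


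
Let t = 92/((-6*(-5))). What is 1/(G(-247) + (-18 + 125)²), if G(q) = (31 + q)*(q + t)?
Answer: 5/320693 ≈ 1.5591e-5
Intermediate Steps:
t = 46/15 (t = 92/30 = 92*(1/30) = 46/15 ≈ 3.0667)
G(q) = (31 + q)*(46/15 + q) (G(q) = (31 + q)*(q + 46/15) = (31 + q)*(46/15 + q))
1/(G(-247) + (-18 + 125)²) = 1/((1426/15 + (-247)² + (511/15)*(-247)) + (-18 + 125)²) = 1/((1426/15 + 61009 - 126217/15) + 107²) = 1/(263448/5 + 11449) = 1/(320693/5) = 5/320693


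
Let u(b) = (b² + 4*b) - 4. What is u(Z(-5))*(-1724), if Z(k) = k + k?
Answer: -96544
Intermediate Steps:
Z(k) = 2*k
u(b) = -4 + b² + 4*b
u(Z(-5))*(-1724) = (-4 + (2*(-5))² + 4*(2*(-5)))*(-1724) = (-4 + (-10)² + 4*(-10))*(-1724) = (-4 + 100 - 40)*(-1724) = 56*(-1724) = -96544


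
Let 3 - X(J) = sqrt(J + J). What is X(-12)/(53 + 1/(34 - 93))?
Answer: 59/1042 - 59*I*sqrt(6)/1563 ≈ 0.056622 - 0.092463*I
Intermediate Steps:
X(J) = 3 - sqrt(2)*sqrt(J) (X(J) = 3 - sqrt(J + J) = 3 - sqrt(2*J) = 3 - sqrt(2)*sqrt(J))
X(-12)/(53 + 1/(34 - 93)) = (3 - sqrt(2)*sqrt(-12))/(53 + 1/(34 - 93)) = (3 - sqrt(2)*2*I*sqrt(3))/(53 + 1/(-59)) = (3 - 2*I*sqrt(6))/(53 - 1/59) = (3 - 2*I*sqrt(6))/(3126/59) = 59*(3 - 2*I*sqrt(6))/3126 = 59/1042 - 59*I*sqrt(6)/1563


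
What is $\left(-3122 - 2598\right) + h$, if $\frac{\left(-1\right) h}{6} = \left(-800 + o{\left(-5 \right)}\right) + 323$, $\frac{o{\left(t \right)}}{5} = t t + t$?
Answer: $-3458$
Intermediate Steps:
$o{\left(t \right)} = 5 t + 5 t^{2}$ ($o{\left(t \right)} = 5 \left(t t + t\right) = 5 \left(t^{2} + t\right) = 5 \left(t + t^{2}\right) = 5 t + 5 t^{2}$)
$h = 2262$ ($h = - 6 \left(\left(-800 + 5 \left(-5\right) \left(1 - 5\right)\right) + 323\right) = - 6 \left(\left(-800 + 5 \left(-5\right) \left(-4\right)\right) + 323\right) = - 6 \left(\left(-800 + 100\right) + 323\right) = - 6 \left(-700 + 323\right) = \left(-6\right) \left(-377\right) = 2262$)
$\left(-3122 - 2598\right) + h = \left(-3122 - 2598\right) + 2262 = -5720 + 2262 = -3458$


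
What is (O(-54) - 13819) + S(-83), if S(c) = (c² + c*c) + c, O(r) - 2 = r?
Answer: -176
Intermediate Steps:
O(r) = 2 + r
S(c) = c + 2*c² (S(c) = (c² + c²) + c = 2*c² + c = c + 2*c²)
(O(-54) - 13819) + S(-83) = ((2 - 54) - 13819) - 83*(1 + 2*(-83)) = (-52 - 13819) - 83*(1 - 166) = -13871 - 83*(-165) = -13871 + 13695 = -176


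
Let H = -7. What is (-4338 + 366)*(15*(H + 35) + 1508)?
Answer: -7658016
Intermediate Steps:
(-4338 + 366)*(15*(H + 35) + 1508) = (-4338 + 366)*(15*(-7 + 35) + 1508) = -3972*(15*28 + 1508) = -3972*(420 + 1508) = -3972*1928 = -7658016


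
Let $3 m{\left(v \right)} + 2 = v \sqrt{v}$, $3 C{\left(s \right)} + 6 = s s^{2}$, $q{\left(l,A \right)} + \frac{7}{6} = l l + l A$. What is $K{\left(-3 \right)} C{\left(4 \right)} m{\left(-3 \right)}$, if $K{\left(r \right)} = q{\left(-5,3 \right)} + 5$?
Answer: $- \frac{4814}{27} - \frac{2407 i \sqrt{3}}{9} \approx -178.3 - 463.23 i$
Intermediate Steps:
$q{\left(l,A \right)} = - \frac{7}{6} + l^{2} + A l$ ($q{\left(l,A \right)} = - \frac{7}{6} + \left(l l + l A\right) = - \frac{7}{6} + \left(l^{2} + A l\right) = - \frac{7}{6} + l^{2} + A l$)
$K{\left(r \right)} = \frac{83}{6}$ ($K{\left(r \right)} = \left(- \frac{7}{6} + \left(-5\right)^{2} + 3 \left(-5\right)\right) + 5 = \left(- \frac{7}{6} + 25 - 15\right) + 5 = \frac{53}{6} + 5 = \frac{83}{6}$)
$C{\left(s \right)} = -2 + \frac{s^{3}}{3}$ ($C{\left(s \right)} = -2 + \frac{s s^{2}}{3} = -2 + \frac{s^{3}}{3}$)
$m{\left(v \right)} = - \frac{2}{3} + \frac{v^{\frac{3}{2}}}{3}$ ($m{\left(v \right)} = - \frac{2}{3} + \frac{v \sqrt{v}}{3} = - \frac{2}{3} + \frac{v^{\frac{3}{2}}}{3}$)
$K{\left(-3 \right)} C{\left(4 \right)} m{\left(-3 \right)} = \frac{83 \left(-2 + \frac{4^{3}}{3}\right)}{6} \left(- \frac{2}{3} + \frac{\left(-3\right)^{\frac{3}{2}}}{3}\right) = \frac{83 \left(-2 + \frac{1}{3} \cdot 64\right)}{6} \left(- \frac{2}{3} + \frac{\left(-3\right) i \sqrt{3}}{3}\right) = \frac{83 \left(-2 + \frac{64}{3}\right)}{6} \left(- \frac{2}{3} - i \sqrt{3}\right) = \frac{83}{6} \cdot \frac{58}{3} \left(- \frac{2}{3} - i \sqrt{3}\right) = \frac{2407 \left(- \frac{2}{3} - i \sqrt{3}\right)}{9} = - \frac{4814}{27} - \frac{2407 i \sqrt{3}}{9}$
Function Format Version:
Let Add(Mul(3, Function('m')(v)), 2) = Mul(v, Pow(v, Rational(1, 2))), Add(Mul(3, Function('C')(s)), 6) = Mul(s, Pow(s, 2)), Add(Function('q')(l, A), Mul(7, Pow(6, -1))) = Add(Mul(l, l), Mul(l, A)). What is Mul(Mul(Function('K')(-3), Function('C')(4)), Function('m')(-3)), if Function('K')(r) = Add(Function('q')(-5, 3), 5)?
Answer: Add(Rational(-4814, 27), Mul(Rational(-2407, 9), I, Pow(3, Rational(1, 2)))) ≈ Add(-178.30, Mul(-463.23, I))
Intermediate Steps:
Function('q')(l, A) = Add(Rational(-7, 6), Pow(l, 2), Mul(A, l)) (Function('q')(l, A) = Add(Rational(-7, 6), Add(Mul(l, l), Mul(l, A))) = Add(Rational(-7, 6), Add(Pow(l, 2), Mul(A, l))) = Add(Rational(-7, 6), Pow(l, 2), Mul(A, l)))
Function('K')(r) = Rational(83, 6) (Function('K')(r) = Add(Add(Rational(-7, 6), Pow(-5, 2), Mul(3, -5)), 5) = Add(Add(Rational(-7, 6), 25, -15), 5) = Add(Rational(53, 6), 5) = Rational(83, 6))
Function('C')(s) = Add(-2, Mul(Rational(1, 3), Pow(s, 3))) (Function('C')(s) = Add(-2, Mul(Rational(1, 3), Mul(s, Pow(s, 2)))) = Add(-2, Mul(Rational(1, 3), Pow(s, 3))))
Function('m')(v) = Add(Rational(-2, 3), Mul(Rational(1, 3), Pow(v, Rational(3, 2)))) (Function('m')(v) = Add(Rational(-2, 3), Mul(Rational(1, 3), Mul(v, Pow(v, Rational(1, 2))))) = Add(Rational(-2, 3), Mul(Rational(1, 3), Pow(v, Rational(3, 2)))))
Mul(Mul(Function('K')(-3), Function('C')(4)), Function('m')(-3)) = Mul(Mul(Rational(83, 6), Add(-2, Mul(Rational(1, 3), Pow(4, 3)))), Add(Rational(-2, 3), Mul(Rational(1, 3), Pow(-3, Rational(3, 2))))) = Mul(Mul(Rational(83, 6), Add(-2, Mul(Rational(1, 3), 64))), Add(Rational(-2, 3), Mul(Rational(1, 3), Mul(-3, I, Pow(3, Rational(1, 2)))))) = Mul(Mul(Rational(83, 6), Add(-2, Rational(64, 3))), Add(Rational(-2, 3), Mul(-1, I, Pow(3, Rational(1, 2))))) = Mul(Mul(Rational(83, 6), Rational(58, 3)), Add(Rational(-2, 3), Mul(-1, I, Pow(3, Rational(1, 2))))) = Mul(Rational(2407, 9), Add(Rational(-2, 3), Mul(-1, I, Pow(3, Rational(1, 2))))) = Add(Rational(-4814, 27), Mul(Rational(-2407, 9), I, Pow(3, Rational(1, 2))))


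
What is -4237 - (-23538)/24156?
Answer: -17054239/4026 ≈ -4236.0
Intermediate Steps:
-4237 - (-23538)/24156 = -4237 - 1*(-3923/4026) = -4237 + 3923/4026 = -17054239/4026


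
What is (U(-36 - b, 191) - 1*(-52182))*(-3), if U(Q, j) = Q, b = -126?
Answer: -156816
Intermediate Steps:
(U(-36 - b, 191) - 1*(-52182))*(-3) = ((-36 - 1*(-126)) - 1*(-52182))*(-3) = ((-36 + 126) + 52182)*(-3) = (90 + 52182)*(-3) = 52272*(-3) = -156816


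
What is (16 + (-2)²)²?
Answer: 400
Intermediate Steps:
(16 + (-2)²)² = (16 + 4)² = 20² = 400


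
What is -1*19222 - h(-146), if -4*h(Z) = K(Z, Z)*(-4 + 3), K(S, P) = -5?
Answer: -76883/4 ≈ -19221.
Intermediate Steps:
h(Z) = -5/4 (h(Z) = -(-5)*(-4 + 3)/4 = -(-5)*(-1)/4 = -¼*5 = -5/4)
-1*19222 - h(-146) = -1*19222 - 1*(-5/4) = -19222 + 5/4 = -76883/4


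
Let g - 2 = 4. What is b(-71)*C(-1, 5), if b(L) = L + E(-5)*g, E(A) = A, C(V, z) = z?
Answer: -505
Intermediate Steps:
g = 6 (g = 2 + 4 = 6)
b(L) = -30 + L (b(L) = L - 5*6 = L - 30 = -30 + L)
b(-71)*C(-1, 5) = (-30 - 71)*5 = -101*5 = -505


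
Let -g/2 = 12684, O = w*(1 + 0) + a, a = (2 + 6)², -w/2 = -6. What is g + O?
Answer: -25292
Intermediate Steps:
w = 12 (w = -2*(-6) = 12)
a = 64 (a = 8² = 64)
O = 76 (O = 12*(1 + 0) + 64 = 12*1 + 64 = 12 + 64 = 76)
g = -25368 (g = -2*12684 = -25368)
g + O = -25368 + 76 = -25292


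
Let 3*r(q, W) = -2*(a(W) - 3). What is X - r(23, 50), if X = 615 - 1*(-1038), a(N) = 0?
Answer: 1651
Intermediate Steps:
r(q, W) = 2 (r(q, W) = (-2*(0 - 3))/3 = (-2*(-3))/3 = (⅓)*6 = 2)
X = 1653 (X = 615 + 1038 = 1653)
X - r(23, 50) = 1653 - 1*2 = 1653 - 2 = 1651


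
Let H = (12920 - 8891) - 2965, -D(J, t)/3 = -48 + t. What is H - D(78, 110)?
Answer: 1250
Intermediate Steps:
D(J, t) = 144 - 3*t (D(J, t) = -3*(-48 + t) = 144 - 3*t)
H = 1064 (H = 4029 - 2965 = 1064)
H - D(78, 110) = 1064 - (144 - 3*110) = 1064 - (144 - 330) = 1064 - 1*(-186) = 1064 + 186 = 1250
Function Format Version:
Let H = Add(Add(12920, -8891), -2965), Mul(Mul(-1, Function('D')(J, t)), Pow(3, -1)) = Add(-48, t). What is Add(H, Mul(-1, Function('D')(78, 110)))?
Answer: 1250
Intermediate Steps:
Function('D')(J, t) = Add(144, Mul(-3, t)) (Function('D')(J, t) = Mul(-3, Add(-48, t)) = Add(144, Mul(-3, t)))
H = 1064 (H = Add(4029, -2965) = 1064)
Add(H, Mul(-1, Function('D')(78, 110))) = Add(1064, Mul(-1, Add(144, Mul(-3, 110)))) = Add(1064, Mul(-1, Add(144, -330))) = Add(1064, Mul(-1, -186)) = Add(1064, 186) = 1250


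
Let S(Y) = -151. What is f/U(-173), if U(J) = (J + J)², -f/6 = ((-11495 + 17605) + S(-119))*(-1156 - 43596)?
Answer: 400015752/29929 ≈ 13365.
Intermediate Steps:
f = 1600063008 (f = -6*((-11495 + 17605) - 151)*(-1156 - 43596) = -6*(6110 - 151)*(-44752) = -35754*(-44752) = -6*(-266677168) = 1600063008)
U(J) = 4*J² (U(J) = (2*J)² = 4*J²)
f/U(-173) = 1600063008/((4*(-173)²)) = 1600063008/((4*29929)) = 1600063008/119716 = 1600063008*(1/119716) = 400015752/29929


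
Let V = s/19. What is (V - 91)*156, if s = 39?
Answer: -263640/19 ≈ -13876.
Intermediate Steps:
V = 39/19 ≈ 2.0526
(V - 91)*156 = (39/19 - 91)*156 = -1690/19*156 = -263640/19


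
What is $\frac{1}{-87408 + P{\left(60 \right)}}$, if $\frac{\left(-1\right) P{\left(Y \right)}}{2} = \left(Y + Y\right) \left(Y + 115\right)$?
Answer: $- \frac{1}{129408} \approx -7.7275 \cdot 10^{-6}$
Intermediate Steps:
$P{\left(Y \right)} = - 4 Y \left(115 + Y\right)$ ($P{\left(Y \right)} = - 2 \left(Y + Y\right) \left(Y + 115\right) = - 2 \cdot 2 Y \left(115 + Y\right) = - 4 Y \left(115 + Y\right)$)
$\frac{1}{-87408 + P{\left(60 \right)}} = \frac{1}{-87408 - 240 \left(115 + 60\right)} = \frac{1}{-87408 - 240 \cdot 175} = \frac{1}{-87408 - 42000} = \frac{1}{-129408} = - \frac{1}{129408}$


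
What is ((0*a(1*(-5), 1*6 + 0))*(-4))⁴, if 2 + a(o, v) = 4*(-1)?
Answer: 0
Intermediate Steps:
a(o, v) = -6 (a(o, v) = -2 + 4*(-1) = -2 - 4 = -6)
((0*a(1*(-5), 1*6 + 0))*(-4))⁴ = ((0*(-6))*(-4))⁴ = (0*(-4))⁴ = 0⁴ = 0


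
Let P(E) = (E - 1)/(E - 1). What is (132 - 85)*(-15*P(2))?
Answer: -705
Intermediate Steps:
P(E) = 1 (P(E) = (-1 + E)/(-1 + E) = 1)
(132 - 85)*(-15*P(2)) = (132 - 85)*(-15*1) = 47*(-15) = -705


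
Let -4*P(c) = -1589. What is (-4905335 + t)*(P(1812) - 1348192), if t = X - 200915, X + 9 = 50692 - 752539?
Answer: 15656269548487/2 ≈ 7.8281e+12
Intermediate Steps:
X = -701856 (X = -9 + (50692 - 752539) = -9 - 701847 = -701856)
P(c) = 1589/4 (P(c) = -1/4*(-1589) = 1589/4)
t = -902771 (t = -701856 - 200915 = -902771)
(-4905335 + t)*(P(1812) - 1348192) = (-4905335 - 902771)*(1589/4 - 1348192) = -5808106*(-5391179/4) = 15656269548487/2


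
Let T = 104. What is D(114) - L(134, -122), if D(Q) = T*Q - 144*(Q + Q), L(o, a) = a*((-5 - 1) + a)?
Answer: -36592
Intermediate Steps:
L(o, a) = a*(-6 + a)
D(Q) = -184*Q (D(Q) = 104*Q - 144*(Q + Q) = 104*Q - 288*Q = -184*Q)
D(114) - L(134, -122) = -184*114 - (-122)*(-6 - 122) = -20976 - (-122)*(-128) = -20976 - 1*15616 = -20976 - 15616 = -36592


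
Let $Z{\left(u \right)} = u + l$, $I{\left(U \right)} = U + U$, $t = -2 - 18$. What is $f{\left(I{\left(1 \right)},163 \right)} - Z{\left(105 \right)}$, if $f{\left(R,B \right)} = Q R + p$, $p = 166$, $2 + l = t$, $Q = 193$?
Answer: $469$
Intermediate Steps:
$t = -20$ ($t = -2 - 18 = -20$)
$l = -22$ ($l = -2 - 20 = -22$)
$I{\left(U \right)} = 2 U$
$Z{\left(u \right)} = -22 + u$ ($Z{\left(u \right)} = u - 22 = -22 + u$)
$f{\left(R,B \right)} = 166 + 193 R$ ($f{\left(R,B \right)} = 193 R + 166 = 166 + 193 R$)
$f{\left(I{\left(1 \right)},163 \right)} - Z{\left(105 \right)} = \left(166 + 193 \cdot 2 \cdot 1\right) - \left(-22 + 105\right) = \left(166 + 193 \cdot 2\right) - 83 = \left(166 + 386\right) - 83 = 552 - 83 = 469$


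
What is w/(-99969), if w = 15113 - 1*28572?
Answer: 13459/99969 ≈ 0.13463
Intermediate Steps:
w = -13459 (w = 15113 - 28572 = -13459)
w/(-99969) = -13459/(-99969) = -13459*(-1/99969) = 13459/99969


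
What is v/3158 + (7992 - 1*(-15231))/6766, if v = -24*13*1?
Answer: 35613621/10683514 ≈ 3.3335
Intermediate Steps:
v = -312 (v = -312*1 = -312)
v/3158 + (7992 - 1*(-15231))/6766 = -312/3158 + (7992 - 1*(-15231))/6766 = -312*1/3158 + (7992 + 15231)*(1/6766) = -156/1579 + 23223*(1/6766) = -156/1579 + 23223/6766 = 35613621/10683514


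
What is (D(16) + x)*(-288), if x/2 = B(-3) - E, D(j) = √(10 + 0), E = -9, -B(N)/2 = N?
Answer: -8640 - 288*√10 ≈ -9550.7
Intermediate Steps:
B(N) = -2*N
D(j) = √10
x = 30 (x = 2*(-2*(-3) - 1*(-9)) = 2*(6 + 9) = 2*15 = 30)
(D(16) + x)*(-288) = (√10 + 30)*(-288) = (30 + √10)*(-288) = -8640 - 288*√10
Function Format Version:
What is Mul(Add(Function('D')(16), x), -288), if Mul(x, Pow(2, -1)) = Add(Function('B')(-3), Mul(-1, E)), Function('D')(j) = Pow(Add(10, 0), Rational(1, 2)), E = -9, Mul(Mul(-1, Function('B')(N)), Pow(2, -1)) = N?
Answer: Add(-8640, Mul(-288, Pow(10, Rational(1, 2)))) ≈ -9550.7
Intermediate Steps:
Function('B')(N) = Mul(-2, N)
Function('D')(j) = Pow(10, Rational(1, 2))
x = 30 (x = Mul(2, Add(Mul(-2, -3), Mul(-1, -9))) = Mul(2, Add(6, 9)) = Mul(2, 15) = 30)
Mul(Add(Function('D')(16), x), -288) = Mul(Add(Pow(10, Rational(1, 2)), 30), -288) = Mul(Add(30, Pow(10, Rational(1, 2))), -288) = Add(-8640, Mul(-288, Pow(10, Rational(1, 2))))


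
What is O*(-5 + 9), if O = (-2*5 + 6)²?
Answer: 64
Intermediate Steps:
O = 16 (O = (-10 + 6)² = (-4)² = 16)
O*(-5 + 9) = 16*(-5 + 9) = 16*4 = 64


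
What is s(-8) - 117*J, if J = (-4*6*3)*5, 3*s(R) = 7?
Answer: 126367/3 ≈ 42122.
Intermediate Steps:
s(R) = 7/3 (s(R) = (1/3)*7 = 7/3)
J = -360 (J = -24*3*5 = -72*5 = -360)
s(-8) - 117*J = 7/3 - 117*(-360) = 7/3 + 42120 = 126367/3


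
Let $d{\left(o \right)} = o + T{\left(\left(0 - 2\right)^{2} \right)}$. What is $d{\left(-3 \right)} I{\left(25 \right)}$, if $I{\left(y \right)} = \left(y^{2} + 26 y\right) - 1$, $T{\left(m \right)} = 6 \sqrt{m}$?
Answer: $11466$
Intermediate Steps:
$d{\left(o \right)} = 12 + o$ ($d{\left(o \right)} = o + 6 \sqrt{\left(0 - 2\right)^{2}} = o + 6 \sqrt{\left(-2\right)^{2}} = o + 6 \sqrt{4} = o + 6 \cdot 2 = o + 12 = 12 + o$)
$I{\left(y \right)} = -1 + y^{2} + 26 y$
$d{\left(-3 \right)} I{\left(25 \right)} = \left(12 - 3\right) \left(-1 + 25^{2} + 26 \cdot 25\right) = 9 \left(-1 + 625 + 650\right) = 9 \cdot 1274 = 11466$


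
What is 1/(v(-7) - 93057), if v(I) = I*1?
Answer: -1/93064 ≈ -1.0745e-5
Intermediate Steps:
v(I) = I
1/(v(-7) - 93057) = 1/(-7 - 93057) = 1/(-93064) = -1/93064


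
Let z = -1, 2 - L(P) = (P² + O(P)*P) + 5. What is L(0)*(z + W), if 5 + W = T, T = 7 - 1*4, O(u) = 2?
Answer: 9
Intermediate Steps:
T = 3 (T = 7 - 4 = 3)
L(P) = -3 - P² - 2*P (L(P) = 2 - ((P² + 2*P) + 5) = 2 - (5 + P² + 2*P) = 2 + (-5 - P² - 2*P) = -3 - P² - 2*P)
W = -2 (W = -5 + 3 = -2)
L(0)*(z + W) = (-3 - 1*0² - 2*0)*(-1 - 2) = (-3 - 1*0 + 0)*(-3) = (-3 + 0 + 0)*(-3) = -3*(-3) = 9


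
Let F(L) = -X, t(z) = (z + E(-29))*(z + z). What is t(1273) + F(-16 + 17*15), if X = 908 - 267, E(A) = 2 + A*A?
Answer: 5386695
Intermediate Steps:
E(A) = 2 + A²
X = 641
t(z) = 2*z*(843 + z) (t(z) = (z + (2 + (-29)²))*(z + z) = (z + (2 + 841))*(2*z) = (z + 843)*(2*z) = (843 + z)*(2*z) = 2*z*(843 + z))
F(L) = -641 (F(L) = -1*641 = -641)
t(1273) + F(-16 + 17*15) = 2*1273*(843 + 1273) - 641 = 2*1273*2116 - 641 = 5387336 - 641 = 5386695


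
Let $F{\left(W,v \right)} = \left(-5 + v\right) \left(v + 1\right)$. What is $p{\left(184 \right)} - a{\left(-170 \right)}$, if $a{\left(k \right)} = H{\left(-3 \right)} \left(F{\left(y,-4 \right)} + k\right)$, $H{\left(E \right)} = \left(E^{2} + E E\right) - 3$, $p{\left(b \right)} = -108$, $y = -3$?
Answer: $2037$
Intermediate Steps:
$F{\left(W,v \right)} = \left(1 + v\right) \left(-5 + v\right)$ ($F{\left(W,v \right)} = \left(-5 + v\right) \left(1 + v\right) = \left(1 + v\right) \left(-5 + v\right)$)
$H{\left(E \right)} = -3 + 2 E^{2}$ ($H{\left(E \right)} = \left(E^{2} + E^{2}\right) - 3 = 2 E^{2} - 3 = -3 + 2 E^{2}$)
$a{\left(k \right)} = 405 + 15 k$ ($a{\left(k \right)} = \left(-3 + 2 \left(-3\right)^{2}\right) \left(\left(-5 + \left(-4\right)^{2} - -16\right) + k\right) = \left(-3 + 2 \cdot 9\right) \left(\left(-5 + 16 + 16\right) + k\right) = \left(-3 + 18\right) \left(27 + k\right) = 15 \left(27 + k\right) = 405 + 15 k$)
$p{\left(184 \right)} - a{\left(-170 \right)} = -108 - \left(405 + 15 \left(-170\right)\right) = -108 - \left(405 - 2550\right) = -108 - -2145 = -108 + 2145 = 2037$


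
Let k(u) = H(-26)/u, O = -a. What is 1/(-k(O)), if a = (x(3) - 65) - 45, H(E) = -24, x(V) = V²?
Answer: 101/24 ≈ 4.2083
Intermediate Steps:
a = -101 (a = (3² - 65) - 45 = (9 - 65) - 45 = -56 - 45 = -101)
O = 101 (O = -1*(-101) = 101)
k(u) = -24/u
1/(-k(O)) = 1/(-(-24)/101) = 1/(-1*(-24/101)) = 1/(24/101) = 101/24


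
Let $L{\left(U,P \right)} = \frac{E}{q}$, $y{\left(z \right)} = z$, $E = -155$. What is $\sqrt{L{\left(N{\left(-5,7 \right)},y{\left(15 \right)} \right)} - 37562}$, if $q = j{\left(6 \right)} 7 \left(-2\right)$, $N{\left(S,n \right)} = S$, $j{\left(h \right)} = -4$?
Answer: $\frac{i \sqrt{29450778}}{28} \approx 193.82 i$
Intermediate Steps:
$q = 56$ ($q = \left(-4\right) 7 \left(-2\right) = \left(-28\right) \left(-2\right) = 56$)
$L{\left(U,P \right)} = - \frac{155}{56}$
$\sqrt{L{\left(N{\left(-5,7 \right)},y{\left(15 \right)} \right)} - 37562} = \sqrt{- \frac{155}{56} - 37562} = \sqrt{- \frac{2103627}{56}} = \frac{i \sqrt{29450778}}{28}$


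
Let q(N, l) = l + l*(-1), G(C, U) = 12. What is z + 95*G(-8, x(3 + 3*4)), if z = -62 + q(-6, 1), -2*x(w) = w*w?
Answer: 1078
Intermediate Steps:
x(w) = -w²/2 (x(w) = -w*w/2 = -w²/2)
q(N, l) = 0 (q(N, l) = l - l = 0)
z = -62 (z = -62 + 0 = -62)
z + 95*G(-8, x(3 + 3*4)) = -62 + 95*12 = -62 + 1140 = 1078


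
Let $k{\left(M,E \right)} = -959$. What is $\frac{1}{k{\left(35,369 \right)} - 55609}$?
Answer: $- \frac{1}{56568} \approx -1.7678 \cdot 10^{-5}$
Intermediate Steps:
$\frac{1}{k{\left(35,369 \right)} - 55609} = \frac{1}{-959 - 55609} = \frac{1}{-56568} = - \frac{1}{56568}$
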